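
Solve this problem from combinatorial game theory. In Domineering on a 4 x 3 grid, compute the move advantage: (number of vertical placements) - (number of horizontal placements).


Board is 4 x 3 (rows x cols).
Left (vertical) placements: (rows-1) * cols = 3 * 3 = 9
Right (horizontal) placements: rows * (cols-1) = 4 * 2 = 8
Advantage = Left - Right = 9 - 8 = 1

1


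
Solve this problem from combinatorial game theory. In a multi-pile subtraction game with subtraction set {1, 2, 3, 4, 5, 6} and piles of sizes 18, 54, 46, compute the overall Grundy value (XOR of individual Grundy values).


Subtraction set: {1, 2, 3, 4, 5, 6}
For this subtraction set, G(n) = n mod 7 (period = max + 1 = 7).
Pile 1 (size 18): G(18) = 18 mod 7 = 4
Pile 2 (size 54): G(54) = 54 mod 7 = 5
Pile 3 (size 46): G(46) = 46 mod 7 = 4
Total Grundy value = XOR of all: 4 XOR 5 XOR 4 = 5

5


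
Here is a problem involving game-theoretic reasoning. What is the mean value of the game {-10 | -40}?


Game = {-10 | -40}, a switch {a | b} with numbers a > b.
Its thermograph has left wall a - t and right wall b + t, which meet at t = (a - b)/2, where both equal (a + b)/2. So the mast (mean value) is at (a + b)/2.
Mean = (-10 + (-40))/2 = -50/2 = -25

-25


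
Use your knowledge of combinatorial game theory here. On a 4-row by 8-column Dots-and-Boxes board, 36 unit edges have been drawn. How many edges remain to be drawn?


Grid: 4 x 8 boxes, i.e. 5 rows and 9 columns of dots.
Horizontal edges: (rows + 1) * cols = 5 * 8 = 40
Vertical edges: rows * (cols + 1) = 4 * 9 = 36
Total edges: 40 + 36 = 76
Edges drawn: 36
Remaining: 76 - 36 = 40

40


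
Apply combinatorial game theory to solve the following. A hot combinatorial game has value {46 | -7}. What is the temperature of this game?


The game is {46 | -7}, a switch {a | b} with numbers a > b.
Cooling {a | b} by t gives {a - t | b + t}, which stops being hot when a - t = b + t, i.e. at t = (a - b)/2. So the temperature of a switch is (a - b)/2.
Temperature = (Left option - Right option) / 2
= (46 - (-7)) / 2
= 53 / 2
= 53/2

53/2


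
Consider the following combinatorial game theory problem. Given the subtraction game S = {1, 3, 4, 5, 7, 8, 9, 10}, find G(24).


The subtraction set is S = {1, 3, 4, 5, 7, 8, 9, 10}.
G(k) = mex{ G(k - s) : s in S, s <= k }. We compute iteratively: G(0) = 0.
G(1) = mex({0}) = 1
G(2) = mex({1}) = 0
G(3) = mex({0}) = 1
G(4) = mex({0, 1}) = 2
G(5) = mex({0, 1, 2}) = 3
G(6) = mex({0, 1, 3}) = 2
G(7) = mex({0, 1, 2}) = 3
G(8) = mex({0, 1, 2, 3}) = 4
G(9) = mex({0, 1, 2, 3, 4}) = 5
G(10) = mex({0, 1, 2, 3, 5}) = 4
G(11) = mex({0, 1, 2, 3, 4}) = 5
G(12) = mex({0, 1, 2, 3, 4, 5}) = 6
G(13) = mex({1, 2, 3, 4, 5, 6}) = 0
G(14) = mex({0, 2, 3, 4, 5}) = 1
G(15) = mex({1, 2, 3, 4, 5, 6}) = 0
G(16) = mex({0, 2, 3, 4, 5, 6}) = 1
G(17) = mex({0, 1, 3, 4, 5, 6}) = 2
G(18) = mex({0, 1, 2, 4, 5}) = 3
G(19) = mex({0, 1, 3, 4, 5, 6}) = 2
G(20) = mex({0, 1, 2, 4, 5, 6}) = 3
G(21) = mex({0, 1, 2, 3, 5, 6}) = 4
G(22) = mex({0, 1, 2, 3, 4, 6}) = 5
Observe that G(13)..G(22) = 0, 1, 0, 1, 2, 3, 2, 3, 4, 5 repeats G(0)..G(9) = 0, 1, 0, 1, 2, 3, 2, 3, 4, 5.
For k >= max(S) = 10, G(k) is determined by the previous 10 values G(k-10)..G(k-1); a window of 10 consecutive values has recurred shifted by 13, so by induction G(k + 13) = G(k) for all k >= 0: the sequence is periodic from the start with period 13.
One period: G(0..12) = 0, 1, 0, 1, 2, 3, 2, 3, 4, 5, 4, 5, 6.
24 mod 13 = 11, so G(24) = G(11) = 5.

5


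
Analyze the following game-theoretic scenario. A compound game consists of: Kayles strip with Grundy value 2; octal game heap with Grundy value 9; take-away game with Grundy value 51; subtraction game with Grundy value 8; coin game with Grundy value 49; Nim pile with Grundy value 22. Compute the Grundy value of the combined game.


By the Sprague-Grundy theorem, the Grundy value of a sum of games is the XOR of individual Grundy values.
Kayles strip: Grundy value = 2. Running XOR: 0 XOR 2 = 2
octal game heap: Grundy value = 9. Running XOR: 2 XOR 9 = 11
take-away game: Grundy value = 51. Running XOR: 11 XOR 51 = 56
subtraction game: Grundy value = 8. Running XOR: 56 XOR 8 = 48
coin game: Grundy value = 49. Running XOR: 48 XOR 49 = 1
Nim pile: Grundy value = 22. Running XOR: 1 XOR 22 = 23
The combined Grundy value is 23.

23


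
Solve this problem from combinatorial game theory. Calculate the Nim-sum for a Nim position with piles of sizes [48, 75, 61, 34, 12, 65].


We need the XOR (exclusive or) of all pile sizes.
After XOR-ing pile 1 (size 48): 0 XOR 48 = 48
After XOR-ing pile 2 (size 75): 48 XOR 75 = 123
After XOR-ing pile 3 (size 61): 123 XOR 61 = 70
After XOR-ing pile 4 (size 34): 70 XOR 34 = 100
After XOR-ing pile 5 (size 12): 100 XOR 12 = 104
After XOR-ing pile 6 (size 65): 104 XOR 65 = 41
The Nim-value of this position is 41.

41


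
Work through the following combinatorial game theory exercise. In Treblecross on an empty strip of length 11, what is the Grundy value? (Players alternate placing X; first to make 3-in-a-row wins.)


Treblecross: place X on empty cells; 3-in-a-row wins.
Playing within two cells of an existing X lets the opponent win at once, so sensible play treats the cells i-2..i+2 around each X as dead. The player left with no safe cell loses, so this is a normal-play take-away game on strips of safe cells.
Placing X at cell i (0-indexed) of a strip of k safe cells leaves independent strips of sizes max(0, i-2) and max(0, k-i-3). Hence G(k) = mex{ G(max(0,i-2)) XOR G(max(0,k-i-3)) : 0 <= i < k }, with G(0) = 0.
G(1): splits (0,0):0^0=0 -> mex({0}) = 1
G(2): splits (0,0):0^0=0 -> mex({0}) = 1
G(3): splits (0,0):0^0=0 -> mex({0}) = 1
G(4): splits (0,1):0^1=1 (0,0):0^0=0 -> mex({0, 1}) = 2
G(5): splits (0,2):0^1=1 (0,1):0^1=1 (0,0):0^0=0 -> mex({0, 1}) = 2
G(6) = mex({1}) = 0
G(7) = mex({0, 1, 2}) = 3
G(8) = mex({0, 1, 2}) = 3
G(9) = mex({0, 2}) = 1
G(10) = mex({0, 2, 3}) = 1
G(11) = mex({0, 3}) = 1
Therefore G(11) = 1.

1


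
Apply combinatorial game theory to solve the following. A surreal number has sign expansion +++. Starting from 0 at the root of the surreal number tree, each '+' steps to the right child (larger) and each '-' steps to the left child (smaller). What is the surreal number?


Sign expansion: +++
Rule: track bounds (lo, hi), initially (-inf, +inf). On '+', the current value becomes lo and we move to the simplest number in (value, hi): value + 1 if hi = +inf, otherwise the midpoint (value + hi)/2. On '-', the current value becomes hi and we move to value - 1 if lo = -inf, otherwise the midpoint (lo + value)/2.
Start at 0.
Step 1: sign = +, move right. Bounds: (0, +inf). Value = 1
Step 2: sign = +, move right. Bounds: (1, +inf). Value = 2
Step 3: sign = +, move right. Bounds: (2, +inf). Value = 3
The surreal number with sign expansion +++ is 3.

3


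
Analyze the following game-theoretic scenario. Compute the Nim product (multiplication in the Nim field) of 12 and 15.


Nim multiplication is bilinear over XOR: (u XOR v) * w = (u*w) XOR (v*w).
So we split each operand into its bit components and XOR the pairwise Nim products.
12 = 4 + 8 (as XOR of powers of 2).
15 = 1 + 2 + 4 + 8 (as XOR of powers of 2).
Using the standard Nim-product table on single bits:
  2*2 = 3,   2*4 = 8,   2*8 = 12,
  4*4 = 6,   4*8 = 11,  8*8 = 13,
and  1*x = x (identity), k*l = l*k (commutative).
Pairwise Nim products:
  4 * 1 = 4
  4 * 2 = 8
  4 * 4 = 6
  4 * 8 = 11
  8 * 1 = 8
  8 * 2 = 12
  8 * 4 = 11
  8 * 8 = 13
XOR them: 4 XOR 8 XOR 6 XOR 11 XOR 8 XOR 12 XOR 11 XOR 13 = 3.
Result: 12 * 15 = 3 (in Nim).

3


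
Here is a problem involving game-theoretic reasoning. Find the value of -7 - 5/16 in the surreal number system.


x = -7, y = 5/16
Converting to common denominator: 16
x = -112/16, y = 5/16
x - y = -7 - 5/16 = -117/16

-117/16


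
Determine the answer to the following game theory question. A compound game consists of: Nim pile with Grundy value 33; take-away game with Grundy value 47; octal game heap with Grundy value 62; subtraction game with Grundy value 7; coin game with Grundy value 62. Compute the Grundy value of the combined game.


By the Sprague-Grundy theorem, the Grundy value of a sum of games is the XOR of individual Grundy values.
Nim pile: Grundy value = 33. Running XOR: 0 XOR 33 = 33
take-away game: Grundy value = 47. Running XOR: 33 XOR 47 = 14
octal game heap: Grundy value = 62. Running XOR: 14 XOR 62 = 48
subtraction game: Grundy value = 7. Running XOR: 48 XOR 7 = 55
coin game: Grundy value = 62. Running XOR: 55 XOR 62 = 9
The combined Grundy value is 9.

9


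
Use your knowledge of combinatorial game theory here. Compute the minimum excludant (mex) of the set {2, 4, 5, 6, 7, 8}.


Set = {2, 4, 5, 6, 7, 8}
0 is NOT in the set. This is the mex.
mex = 0

0


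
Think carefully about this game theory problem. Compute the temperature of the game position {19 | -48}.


The game is {19 | -48}, a switch {a | b} with numbers a > b.
Cooling {a | b} by t gives {a - t | b + t}, which stops being hot when a - t = b + t, i.e. at t = (a - b)/2. So the temperature of a switch is (a - b)/2.
Temperature = (Left option - Right option) / 2
= (19 - (-48)) / 2
= 67 / 2
= 67/2

67/2


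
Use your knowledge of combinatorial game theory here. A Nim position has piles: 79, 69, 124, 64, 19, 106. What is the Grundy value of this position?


We need the XOR (exclusive or) of all pile sizes.
After XOR-ing pile 1 (size 79): 0 XOR 79 = 79
After XOR-ing pile 2 (size 69): 79 XOR 69 = 10
After XOR-ing pile 3 (size 124): 10 XOR 124 = 118
After XOR-ing pile 4 (size 64): 118 XOR 64 = 54
After XOR-ing pile 5 (size 19): 54 XOR 19 = 37
After XOR-ing pile 6 (size 106): 37 XOR 106 = 79
The Nim-value of this position is 79.

79


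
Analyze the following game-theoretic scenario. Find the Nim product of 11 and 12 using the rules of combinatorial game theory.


Nim multiplication is bilinear over XOR: (u XOR v) * w = (u*w) XOR (v*w).
So we split each operand into its bit components and XOR the pairwise Nim products.
11 = 1 + 2 + 8 (as XOR of powers of 2).
12 = 4 + 8 (as XOR of powers of 2).
Using the standard Nim-product table on single bits:
  2*2 = 3,   2*4 = 8,   2*8 = 12,
  4*4 = 6,   4*8 = 11,  8*8 = 13,
and  1*x = x (identity), k*l = l*k (commutative).
Pairwise Nim products:
  1 * 4 = 4
  1 * 8 = 8
  2 * 4 = 8
  2 * 8 = 12
  8 * 4 = 11
  8 * 8 = 13
XOR them: 4 XOR 8 XOR 8 XOR 12 XOR 11 XOR 13 = 14.
Result: 11 * 12 = 14 (in Nim).

14


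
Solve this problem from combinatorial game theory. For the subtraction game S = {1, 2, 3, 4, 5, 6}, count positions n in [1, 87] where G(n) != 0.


Subtraction set S = {1, 2, 3, 4, 5, 6}, so G(n) = n mod 7.
G(n) = 0 when n is a multiple of 7.
Multiples of 7 in [1, 87]: 12
N-positions (nonzero Grundy) = 87 - 12 = 75

75


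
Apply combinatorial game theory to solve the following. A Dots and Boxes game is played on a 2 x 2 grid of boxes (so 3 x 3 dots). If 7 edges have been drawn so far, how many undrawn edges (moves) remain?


Grid: 2 x 2 boxes, i.e. 3 rows and 3 columns of dots.
Horizontal edges: (rows + 1) * cols = 3 * 2 = 6
Vertical edges: rows * (cols + 1) = 2 * 3 = 6
Total edges: 6 + 6 = 12
Edges drawn: 7
Remaining: 12 - 7 = 5

5


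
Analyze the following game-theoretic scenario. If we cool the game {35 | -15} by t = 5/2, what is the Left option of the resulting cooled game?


Original game: {35 | -15} (a switch {a | b} with a > b).
Cooling by t (for t below the temperature (a - b)/2 = 25) taxes each move by t: {a | b} cooled by t is {a - t | b + t}.
Cooling amount: t = 5/2
Cooled Left option: 35 - 5/2 = 65/2
Cooled Right option: -15 + 5/2 = -25/2
Cooled game: {65/2 | -25/2}
Left option = 65/2

65/2


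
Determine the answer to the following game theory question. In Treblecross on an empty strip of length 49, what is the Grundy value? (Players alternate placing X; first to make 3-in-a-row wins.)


Treblecross: place X on empty cells; 3-in-a-row wins.
Playing within two cells of an existing X lets the opponent win at once, so sensible play treats the cells i-2..i+2 around each X as dead. The player left with no safe cell loses, so this is a normal-play take-away game on strips of safe cells.
Placing X at cell i (0-indexed) of a strip of k safe cells leaves independent strips of sizes max(0, i-2) and max(0, k-i-3). Hence G(k) = mex{ G(max(0,i-2)) XOR G(max(0,k-i-3)) : 0 <= i < k }, with G(0) = 0.
G(1): splits (0,0):0^0=0 -> mex({0}) = 1
G(2): splits (0,0):0^0=0 -> mex({0}) = 1
G(3): splits (0,0):0^0=0 -> mex({0}) = 1
G(4): splits (0,1):0^1=1 (0,0):0^0=0 -> mex({0, 1}) = 2
G(5): splits (0,2):0^1=1 (0,1):0^1=1 (0,0):0^0=0 -> mex({0, 1}) = 2
G(6) = mex({1}) = 0
G(7) = mex({0, 1, 2}) = 3
G(8) = mex({0, 1, 2}) = 3
G(9) = mex({0, 2}) = 1
G(10) = mex({0, 2, 3}) = 1
G(11) = mex({0, 3}) = 1
G(12) = mex({1, 3}) = 0
G(13) = mex({0, 1, 2, 3}) = 4
G(14) = mex({0, 1, 2}) = 3
G(15) = mex({0, 1, 2}) = 3
G(16) = mex({0, 1, 2, 4}) = 3
G(17) = mex({0, 1, 3, 4}) = 2
G(18) = mex({0, 1, 3, 4}) = 2
G(19) = mex({0, 1, 3, 5}) = 2
G(20) = mex({0, 1, 2, 3, 5}) = 4
G(21) = mex({0, 1, 2, 3, 5}) = 4
G(22) = mex({1, 2, 6}) = 0
G(23) = mex({0, 1, 2, 3, 4, 6}) = 5
G(24) = mex({0, 1, 2, 3, 4}) = 5
G(25) = mex({0, 1, 3, 4, 7}) = 2
G(26) = mex({0, 1, 3, 4, 5, 7}) = 2
G(27) = mex({0, 1, 3, 5}) = 2
G(28) = mex({0, 1, 2, 5}) = 3
G(29) = mex({0, 1, 2, 4, 5, 6}) = 3
G(30) = mex({1, 2, 4, 6}) = 0
G(31) = mex({0, 1, 2, 3, 4, 6}) = 5
G(32) = mex({1, 2, 3, 4, 7}) = 0
G(33) = mex({0, 3, 7}) = 1
G(34) = mex({0, 2, 3, 5, 7}) = 1
G(35) = mex({0, 2, 3, 5, 6}) = 1
G(36) = mex({0, 1, 2, 5, 6}) = 3
G(37) = mex({0, 1, 2, 4, 5, 6}) = 3
G(38) = mex({0, 1, 2, 4}) = 3
G(39) = mex({0, 1, 2, 3, 4, 7}) = 5
G(40) = mex({0, 1, 2, 3, 4, 5, 7}) = 6
G(41) = mex({0, 1, 2, 3, 5, 7}) = 4
G(42) = mex({0, 1, 2, 3, 5, 6, 7}) = 4
G(43) = mex({0, 2, 3, 5, 6}) = 1
G(44) = mex({1, 2, 3, 4, 5, 6}) = 0
G(45) = mex({0, 1, 2, 3, 4, 6, 7}) = 5
G(46) = mex({0, 1, 2, 3, 4, 7}) = 5
G(47) = mex({0, 1, 2, 3, 4, 5, 7}) = 6
G(48) = mex({0, 1, 2, 3, 4, 5, 7}) = 6
G(49) = mex({0, 1, 3, 4, 5, 7}) = 2
Therefore G(49) = 2.

2


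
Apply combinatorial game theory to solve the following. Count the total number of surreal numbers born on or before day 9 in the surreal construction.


Day 0: {|} = 0 is born. Count = 1.
Day n: the number of surreal numbers born by day n is 2^(n+1) - 1.
By day 0: 2^1 - 1 = 1
By day 1: 2^2 - 1 = 3
By day 2: 2^3 - 1 = 7
By day 3: 2^4 - 1 = 15
By day 4: 2^5 - 1 = 31
By day 5: 2^6 - 1 = 63
By day 6: 2^7 - 1 = 127
By day 7: 2^8 - 1 = 255
By day 8: 2^9 - 1 = 511
By day 9: 2^10 - 1 = 1023
By day 9: 1023 surreal numbers.

1023


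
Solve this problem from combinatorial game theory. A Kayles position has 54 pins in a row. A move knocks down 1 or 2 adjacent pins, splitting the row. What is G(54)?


Kayles: a move removes 1 or 2 adjacent pins from a contiguous row.
Removing pins from a row of k leaves two independent rows (a, b) with a + b = k - 1 (one pin) or a + b = k - 2 (two pins); an end removal gives a = 0.
By Sprague-Grundy, G(k) = mex{ G(a) XOR G(b) } over all these splits. G(0) = 0.
G(1): splits (0,0):0^0=0 -> mex({0}) = 1
G(2): splits (0,1):0^1=1 (0,0):0^0=0 -> mex({0, 1}) = 2
G(3): splits (0,2):0^2=2 (1,1):1^1=0 (0,1):0^1=1 -> mex({0, 1, 2}) = 3
G(4): splits (0,3):0^3=3 (1,2):1^2=3 (0,2):0^2=2 (1,1):1^1=0 -> mex({0, 2, 3}) = 1
G(5): splits (0,4):0^1=1 (1,3):1^3=2 (2,2):2^2=0 (0,3):0^3=3 (1,2):1^2=3 -> mex({0, 1, 2, 3}) = 4
G(6) = mex({0, 1, 2, 4}) = 3
G(7) = mex({0, 1, 3, 4, 5}) = 2
G(8) = mex({0, 2, 3, 5, 6}) = 1
G(9) = mex({0, 1, 2, 3, 6, 7}) = 4
G(10) = mex({0, 1, 3, 4, 5, 7}) = 2
G(11) = mex({0, 1, 2, 3, 4, 5}) = 6
G(12) = mex({0, 1, 2, 3, 5, 6, 7}) = 4
G(13) = mex({0, 2, 3, 4, 6, 7}) = 1
G(14) = mex({0, 1, 4, 5, 6, 7}) = 2
G(15) = mex({0, 1, 2, 3, 4, 5, 6}) = 7
G(16) = mex({0, 2, 3, 5, 6, 7}) = 1
G(17) = mex({0, 1, 2, 3, 5, 6, 7}) = 4
G(18) = mex({0, 1, 2, 4, 5, 6}) = 3
G(19) = mex({0, 1, 3, 4, 5, 7}) = 2
G(20) = mex({0, 2, 3, 4, 5, 6, 7}) = 1
G(21) = mex({0, 1, 2, 3, 5, 6, 7}) = 4
G(22) = mex({0, 1, 2, 3, 4, 5, 7}) = 6
G(23) = mex({0, 1, 2, 3, 4, 5, 6}) = 7
G(24) = mex({0, 1, 2, 3, 5, 6, 7}) = 4
G(25) = mex({0, 2, 3, 4, 6, 7}) = 1
G(26) = mex({0, 1, 3, 4, 5, 6, 7}) = 2
G(27) = mex({0, 1, 2, 3, 4, 5, 6, 7}) = 8
G(28) = mex({0, 1, 2, 3, 4, 6, 7, 8}) = 5
G(29) = mex({0, 1, 2, 3, 5, 6, 7, 8, 9}) = 4
G(30) = mex({0, 1, 2, 3, 4, 5, 6, 9, 10}) = 7
G(31) = mex({0, 1, 3, 4, 5, 7, 10, 11}) = 2
G(32) = mex({0, 2, 3, 4, 5, 6, 7, 9, 11}) = 1
G(33) = mex({0, 1, 2, 3, 4, 5, 6, 7, 9, 12}) = 8
G(34) = mex({0, 1, 2, 3, 4, 5, 7, 8, 11, 12}) = 6
G(35) = mex({0, 1, 2, 3, 4, 5, 6, 8, 9, 10, 11}) = 7
G(36) = mex({0, 1, 2, 3, 5, 6, 7, 9, 10}) = 4
G(37) = mex({0, 2, 3, 4, 6, 7, 9, 10, 11, 12}) = 1
G(38) = mex({0, 1, 3, 4, 5, 6, 7, 9, 10, 11, 12}) = 2
G(39) = mex({0, 1, 2, 4, 5, 6, 7, 9, 10, 12, 14}) = 3
G(40) = mex({0, 2, 3, 4, 6, 7, 11, 12, 14}) = 1
G(41) = mex({0, 1, 2, 3, 5, 6, 7, 9, 10, 11, 12}) = 4
G(42) = mex({0, 1, 2, 3, 4, 5, 6, 9, 10}) = 7
G(43) = mex({0, 1, 3, 4, 5, 7, 9, 10, 12, 15}) = 2
G(44) = mex({0, 2, 3, 4, 5, 6, 7, 9, 10, 12, 15}) = 1
G(45) = mex({0, 1, 2, 3, 4, 5, 6, 7, 9, 10, 12, 14}) = 8
G(46) = mex({0, 1, 3, 4, 5, 7, 8, 11, 12, 14}) = 2
G(47) = mex({0, 1, 2, 3, 4, 5, 6, 8, 9, 10, 11, 12}) = 7
G(48) = mex({0, 1, 2, 3, 5, 6, 7, 9, 10}) = 4
G(49) = mex({0, 2, 3, 4, 6, 7, 9, 10, 11, 12, 15}) = 1
G(50) = mex({0, 1, 4, 5, 6, 7, 9, 11, 12, 14, 15}) = 2
G(51) = mex({0, 1, 2, 3, 4, 5, 6, 7, 9, 12, 14, 15}) = 8
G(52) = mex({0, 2, 3, 4, 5, 6, 7, 8, 11, 12, 15}) = 1
G(53) = mex({0, 1, 2, 3, 5, 6, 7, 8, 9, 10, 11, 12}) = 4
G(54) = mex({0, 1, 2, 3, 4, 5, 6, 9, 10}) = 7
Therefore G(54) = 7.

7


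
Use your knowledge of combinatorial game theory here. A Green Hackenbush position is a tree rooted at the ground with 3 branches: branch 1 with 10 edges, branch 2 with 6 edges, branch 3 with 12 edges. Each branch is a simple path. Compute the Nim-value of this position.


The tree has 3 branches from the ground vertex.
In Green Hackenbush, the Nim-value of a simple path of length k is k.
Branch 1: length 10, Nim-value = 10
Branch 2: length 6, Nim-value = 6
Branch 3: length 12, Nim-value = 12
Total Nim-value = XOR of all branch values:
0 XOR 10 = 10
10 XOR 6 = 12
12 XOR 12 = 0
Nim-value of the tree = 0

0


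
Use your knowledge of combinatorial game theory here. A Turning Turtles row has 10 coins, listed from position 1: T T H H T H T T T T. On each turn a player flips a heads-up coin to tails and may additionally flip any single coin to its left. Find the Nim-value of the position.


Coins: T T H H T H T T T T
Key fact: a single head at position k behaves exactly like a Nim heap of size k (turning it to T and optionally flipping a coin at j < k corresponds to moving the heap from k to j, or to 0), and heads combine as a disjunctive sum (two heads at the same place would cancel, matching j XOR j = 0). So the Nim-value is the XOR of the 1-indexed positions of the heads.
Face-up positions (1-indexed): [3, 4, 6]
XOR 0 with 3: 0 XOR 3 = 3
XOR 3 with 4: 3 XOR 4 = 7
XOR 7 with 6: 7 XOR 6 = 1
Nim-value = 1

1


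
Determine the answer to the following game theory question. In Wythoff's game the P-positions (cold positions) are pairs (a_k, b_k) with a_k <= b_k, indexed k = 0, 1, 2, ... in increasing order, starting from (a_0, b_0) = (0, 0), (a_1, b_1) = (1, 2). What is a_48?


By Wythoff's theorem, a_k = floor(k * phi) and b_k = floor(k * phi^2) = a_k + k, where phi = (1 + sqrt(5))/2 is the golden ratio.
phi = (1 + sqrt(5))/2 = 1.618034
k = 48
k * phi = 48 * 1.618034 = 77.665631
a_48 = floor(k * phi) = 77

77


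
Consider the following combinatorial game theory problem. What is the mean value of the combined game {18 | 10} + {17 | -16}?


G1 = {18 | 10}, G2 = {17 | -16}
Each is a switch {a | b} with numbers a > b; its mean value is (a + b)/2, and mean value is additive over game sums: m(G1 + G2) = m(G1) + m(G2).
Mean of G1 = (18 + (10))/2 = 28/2 = 14
Mean of G2 = (17 + (-16))/2 = 1/2 = 1/2
Mean of G1 + G2 = 14 + 1/2 = 29/2

29/2


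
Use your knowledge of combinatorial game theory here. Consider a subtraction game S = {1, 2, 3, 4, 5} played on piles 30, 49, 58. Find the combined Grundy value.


Subtraction set: {1, 2, 3, 4, 5}
For this subtraction set, G(n) = n mod 6 (period = max + 1 = 6).
Pile 1 (size 30): G(30) = 30 mod 6 = 0
Pile 2 (size 49): G(49) = 49 mod 6 = 1
Pile 3 (size 58): G(58) = 58 mod 6 = 4
Total Grundy value = XOR of all: 0 XOR 1 XOR 4 = 5

5


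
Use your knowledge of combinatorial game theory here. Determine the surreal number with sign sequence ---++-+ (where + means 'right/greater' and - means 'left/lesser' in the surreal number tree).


Sign expansion: ---++-+
Rule: track bounds (lo, hi), initially (-inf, +inf). On '+', the current value becomes lo and we move to the simplest number in (value, hi): value + 1 if hi = +inf, otherwise the midpoint (value + hi)/2. On '-', the current value becomes hi and we move to value - 1 if lo = -inf, otherwise the midpoint (lo + value)/2.
Start at 0.
Step 1: sign = -, move left. Bounds: (-inf, 0). Value = -1
Step 2: sign = -, move left. Bounds: (-inf, -1). Value = -2
Step 3: sign = -, move left. Bounds: (-inf, -2). Value = -3
Step 4: sign = +, move right. Bounds: (-3, -2). Value = -5/2
Step 5: sign = +, move right. Bounds: (-5/2, -2). Value = -9/4
Step 6: sign = -, move left. Bounds: (-5/2, -9/4). Value = -19/8
Step 7: sign = +, move right. Bounds: (-19/8, -9/4). Value = -37/16
The surreal number with sign expansion ---++-+ is -37/16.

-37/16


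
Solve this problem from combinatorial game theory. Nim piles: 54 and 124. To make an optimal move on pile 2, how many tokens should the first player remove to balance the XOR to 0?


Piles: 54 and 124
Current XOR: 54 XOR 124 = 74 (non-zero, so this is an N-position).
To make the XOR zero, we need to find a move that balances the piles.
For pile 2 (size 124): target = 124 XOR 74 = 54
We reduce pile 2 from 124 to 54.
Tokens removed: 124 - 54 = 70
Verification: 54 XOR 54 = 0

70


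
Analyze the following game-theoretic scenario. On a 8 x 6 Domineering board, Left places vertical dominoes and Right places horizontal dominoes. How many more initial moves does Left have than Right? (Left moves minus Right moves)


Board is 8 x 6 (rows x cols).
Left (vertical) placements: (rows-1) * cols = 7 * 6 = 42
Right (horizontal) placements: rows * (cols-1) = 8 * 5 = 40
Advantage = Left - Right = 42 - 40 = 2

2


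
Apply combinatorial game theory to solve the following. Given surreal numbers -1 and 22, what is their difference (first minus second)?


x = -1, y = 22
x - y = -1 - 22 = -23

-23


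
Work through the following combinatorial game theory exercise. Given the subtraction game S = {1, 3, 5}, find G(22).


The subtraction set is S = {1, 3, 5}.
G(k) = mex{ G(k - s) : s in S, s <= k }. We compute iteratively: G(0) = 0.
G(1) = mex({0}) = 1
G(2) = mex({1}) = 0
G(3) = mex({0}) = 1
G(4) = mex({1}) = 0
G(5) = mex({0}) = 1
G(6) = mex({1}) = 0
Observe that G(2)..G(6) = 0, 1, 0, 1, 0 repeats G(0)..G(4) = 0, 1, 0, 1, 0.
For k >= max(S) = 5, G(k) is determined by the previous 5 values G(k-5)..G(k-1); a window of 5 consecutive values has recurred shifted by 2, so by induction G(k + 2) = G(k) for all k >= 0: the sequence is periodic from the start with period 2.
One period: G(0..1) = 0, 1.
22 mod 2 = 0, so G(22) = G(0) = 0.

0


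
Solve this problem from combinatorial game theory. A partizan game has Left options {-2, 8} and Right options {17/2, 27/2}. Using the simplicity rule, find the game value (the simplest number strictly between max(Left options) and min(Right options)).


Left options: {-2, 8}, max = 8
Right options: {17/2, 27/2}, min = 17/2
All options are numbers and max(Left) < min(Right), so by the simplicity theorem the value is the simplest (earliest-born) number strictly between 8 and 17/2.
No integer lies strictly between 8 and 17/2, so the value is the dyadic rational m/2^k in the interval with the smallest k (then m odd); search k = 1, 2, ...:
Denominator 2: no odd multiple of 1/2 lies strictly between 8 and 17/2.
Denominator 4: 33/4 lies strictly between 8 and 17/2 -- found.
The simplest number in the interval is 33/4.
Game value = 33/4

33/4


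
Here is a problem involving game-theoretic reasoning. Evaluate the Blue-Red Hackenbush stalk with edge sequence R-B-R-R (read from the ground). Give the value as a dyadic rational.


Edges (from ground): R-B-R-R
By Berlekamp's sign-expansion rule, a Blue-Red Hackenbush stalk has the value of the surreal number whose sign sequence is the edge sequence with B -> + and R -> -.
Sign sequence: -+--
Trace the sign expansion in the surreal number tree, starting from 0:
Edge 1: R (sign -) -> bounds (-inf, 0), value = -1
Edge 2: B (sign +) -> bounds (-1, 0), value = -1/2
Edge 3: R (sign -) -> bounds (-1, -1/2), value = -3/4
Edge 4: R (sign -) -> bounds (-1, -3/4), value = -7/8
Game value = -7/8

-7/8


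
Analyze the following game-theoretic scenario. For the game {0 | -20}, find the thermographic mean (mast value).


Game = {0 | -20}, a switch {a | b} with numbers a > b.
Its thermograph has left wall a - t and right wall b + t, which meet at t = (a - b)/2, where both equal (a + b)/2. So the mast (mean value) is at (a + b)/2.
Mean = (0 + (-20))/2 = -20/2 = -10

-10


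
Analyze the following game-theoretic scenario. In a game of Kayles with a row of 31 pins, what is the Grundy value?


Kayles: a move removes 1 or 2 adjacent pins from a contiguous row.
Removing pins from a row of k leaves two independent rows (a, b) with a + b = k - 1 (one pin) or a + b = k - 2 (two pins); an end removal gives a = 0.
By Sprague-Grundy, G(k) = mex{ G(a) XOR G(b) } over all these splits. G(0) = 0.
G(1): splits (0,0):0^0=0 -> mex({0}) = 1
G(2): splits (0,1):0^1=1 (0,0):0^0=0 -> mex({0, 1}) = 2
G(3): splits (0,2):0^2=2 (1,1):1^1=0 (0,1):0^1=1 -> mex({0, 1, 2}) = 3
G(4): splits (0,3):0^3=3 (1,2):1^2=3 (0,2):0^2=2 (1,1):1^1=0 -> mex({0, 2, 3}) = 1
G(5): splits (0,4):0^1=1 (1,3):1^3=2 (2,2):2^2=0 (0,3):0^3=3 (1,2):1^2=3 -> mex({0, 1, 2, 3}) = 4
G(6) = mex({0, 1, 2, 4}) = 3
G(7) = mex({0, 1, 3, 4, 5}) = 2
G(8) = mex({0, 2, 3, 5, 6}) = 1
G(9) = mex({0, 1, 2, 3, 6, 7}) = 4
G(10) = mex({0, 1, 3, 4, 5, 7}) = 2
G(11) = mex({0, 1, 2, 3, 4, 5}) = 6
G(12) = mex({0, 1, 2, 3, 5, 6, 7}) = 4
G(13) = mex({0, 2, 3, 4, 6, 7}) = 1
G(14) = mex({0, 1, 4, 5, 6, 7}) = 2
G(15) = mex({0, 1, 2, 3, 4, 5, 6}) = 7
G(16) = mex({0, 2, 3, 5, 6, 7}) = 1
G(17) = mex({0, 1, 2, 3, 5, 6, 7}) = 4
G(18) = mex({0, 1, 2, 4, 5, 6}) = 3
G(19) = mex({0, 1, 3, 4, 5, 7}) = 2
G(20) = mex({0, 2, 3, 4, 5, 6, 7}) = 1
G(21) = mex({0, 1, 2, 3, 5, 6, 7}) = 4
G(22) = mex({0, 1, 2, 3, 4, 5, 7}) = 6
G(23) = mex({0, 1, 2, 3, 4, 5, 6}) = 7
G(24) = mex({0, 1, 2, 3, 5, 6, 7}) = 4
G(25) = mex({0, 2, 3, 4, 6, 7}) = 1
G(26) = mex({0, 1, 3, 4, 5, 6, 7}) = 2
G(27) = mex({0, 1, 2, 3, 4, 5, 6, 7}) = 8
G(28) = mex({0, 1, 2, 3, 4, 6, 7, 8}) = 5
G(29) = mex({0, 1, 2, 3, 5, 6, 7, 8, 9}) = 4
G(30) = mex({0, 1, 2, 3, 4, 5, 6, 9, 10}) = 7
G(31) = mex({0, 1, 3, 4, 5, 7, 10, 11}) = 2
Therefore G(31) = 2.

2


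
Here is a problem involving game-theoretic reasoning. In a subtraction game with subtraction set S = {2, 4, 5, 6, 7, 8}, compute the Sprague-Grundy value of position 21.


The subtraction set is S = {2, 4, 5, 6, 7, 8}.
G(k) = mex{ G(k - s) : s in S, s <= k }. We compute iteratively: G(0) = 0.
G(1) = mex({}) = 0
G(2) = mex({0}) = 1
G(3) = mex({0}) = 1
G(4) = mex({0, 1}) = 2
G(5) = mex({0, 1}) = 2
G(6) = mex({0, 1, 2}) = 3
G(7) = mex({0, 1, 2}) = 3
G(8) = mex({0, 1, 2, 3}) = 4
G(9) = mex({0, 1, 2, 3}) = 4
G(10) = mex({1, 2, 3, 4}) = 0
G(11) = mex({1, 2, 3, 4}) = 0
G(12) = mex({0, 2, 3, 4}) = 1
G(13) = mex({0, 2, 3, 4}) = 1
G(14) = mex({0, 1, 3, 4}) = 2
G(15) = mex({0, 1, 3, 4}) = 2
G(16) = mex({0, 1, 2, 4}) = 3
G(17) = mex({0, 1, 2, 4}) = 3
Observe that G(10)..G(17) = 0, 0, 1, 1, 2, 2, 3, 3 repeats G(0)..G(7) = 0, 0, 1, 1, 2, 2, 3, 3.
For k >= max(S) = 8, G(k) is determined by the previous 8 values G(k-8)..G(k-1); a window of 8 consecutive values has recurred shifted by 10, so by induction G(k + 10) = G(k) for all k >= 0: the sequence is periodic from the start with period 10.
One period: G(0..9) = 0, 0, 1, 1, 2, 2, 3, 3, 4, 4.
21 mod 10 = 1, so G(21) = G(1) = 0.

0


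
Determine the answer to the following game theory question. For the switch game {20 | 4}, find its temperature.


The game is {20 | 4}, a switch {a | b} with numbers a > b.
Cooling {a | b} by t gives {a - t | b + t}, which stops being hot when a - t = b + t, i.e. at t = (a - b)/2. So the temperature of a switch is (a - b)/2.
Temperature = (Left option - Right option) / 2
= (20 - (4)) / 2
= 16 / 2
= 8

8


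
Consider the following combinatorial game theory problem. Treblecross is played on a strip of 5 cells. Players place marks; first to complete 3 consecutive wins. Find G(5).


Treblecross: place X on empty cells; 3-in-a-row wins.
Playing within two cells of an existing X lets the opponent win at once, so sensible play treats the cells i-2..i+2 around each X as dead. The player left with no safe cell loses, so this is a normal-play take-away game on strips of safe cells.
Placing X at cell i (0-indexed) of a strip of k safe cells leaves independent strips of sizes max(0, i-2) and max(0, k-i-3). Hence G(k) = mex{ G(max(0,i-2)) XOR G(max(0,k-i-3)) : 0 <= i < k }, with G(0) = 0.
G(1): splits (0,0):0^0=0 -> mex({0}) = 1
G(2): splits (0,0):0^0=0 -> mex({0}) = 1
G(3): splits (0,0):0^0=0 -> mex({0}) = 1
G(4): splits (0,1):0^1=1 (0,0):0^0=0 -> mex({0, 1}) = 2
G(5): splits (0,2):0^1=1 (0,1):0^1=1 (0,0):0^0=0 -> mex({0, 1}) = 2
Therefore G(5) = 2.

2


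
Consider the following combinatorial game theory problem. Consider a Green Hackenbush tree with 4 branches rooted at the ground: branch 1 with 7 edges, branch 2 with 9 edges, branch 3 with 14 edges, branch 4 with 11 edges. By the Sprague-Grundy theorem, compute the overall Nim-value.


The tree has 4 branches from the ground vertex.
In Green Hackenbush, the Nim-value of a simple path of length k is k.
Branch 1: length 7, Nim-value = 7
Branch 2: length 9, Nim-value = 9
Branch 3: length 14, Nim-value = 14
Branch 4: length 11, Nim-value = 11
Total Nim-value = XOR of all branch values:
0 XOR 7 = 7
7 XOR 9 = 14
14 XOR 14 = 0
0 XOR 11 = 11
Nim-value of the tree = 11

11


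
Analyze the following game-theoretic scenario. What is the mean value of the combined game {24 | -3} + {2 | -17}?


G1 = {24 | -3}, G2 = {2 | -17}
Each is a switch {a | b} with numbers a > b; its mean value is (a + b)/2, and mean value is additive over game sums: m(G1 + G2) = m(G1) + m(G2).
Mean of G1 = (24 + (-3))/2 = 21/2 = 21/2
Mean of G2 = (2 + (-17))/2 = -15/2 = -15/2
Mean of G1 + G2 = 21/2 + -15/2 = 3

3


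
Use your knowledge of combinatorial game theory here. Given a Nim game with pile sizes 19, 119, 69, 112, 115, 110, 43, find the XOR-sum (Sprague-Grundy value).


We need the XOR (exclusive or) of all pile sizes.
After XOR-ing pile 1 (size 19): 0 XOR 19 = 19
After XOR-ing pile 2 (size 119): 19 XOR 119 = 100
After XOR-ing pile 3 (size 69): 100 XOR 69 = 33
After XOR-ing pile 4 (size 112): 33 XOR 112 = 81
After XOR-ing pile 5 (size 115): 81 XOR 115 = 34
After XOR-ing pile 6 (size 110): 34 XOR 110 = 76
After XOR-ing pile 7 (size 43): 76 XOR 43 = 103
The Nim-value of this position is 103.

103


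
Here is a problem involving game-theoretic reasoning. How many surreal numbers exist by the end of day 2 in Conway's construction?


Day 0: {|} = 0 is born. Count = 1.
Day n: the number of surreal numbers born by day n is 2^(n+1) - 1.
By day 0: 2^1 - 1 = 1
By day 1: 2^2 - 1 = 3
By day 2: 2^3 - 1 = 7
By day 2: 7 surreal numbers.

7


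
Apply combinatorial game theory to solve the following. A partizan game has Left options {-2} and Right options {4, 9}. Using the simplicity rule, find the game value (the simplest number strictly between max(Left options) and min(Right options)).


Left options: {-2}, max = -2
Right options: {4, 9}, min = 4
All options are numbers and max(Left) < min(Right), so by the simplicity theorem the value is the simplest (earliest-born) number strictly between -2 and 4.
Integers -1 through 3 all lie strictly between -2 and 4.
Among integers, the simplest (lowest birthday = smallest |n|; 0 is born on day 0, +-n on day n) is 0.
No non-integer in the interval can be simpler: if x is a non-integer in the interval, then floor(x) or ceil(x) also lies in the interval (the interval contains an integer), and both are proper prefixes of x's sign expansion, i.e. born earlier. So the game value is 0.
Game value = 0

0


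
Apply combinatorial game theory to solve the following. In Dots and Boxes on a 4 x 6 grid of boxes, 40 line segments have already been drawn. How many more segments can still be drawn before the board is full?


Grid: 4 x 6 boxes, i.e. 5 rows and 7 columns of dots.
Horizontal edges: (rows + 1) * cols = 5 * 6 = 30
Vertical edges: rows * (cols + 1) = 4 * 7 = 28
Total edges: 30 + 28 = 58
Edges drawn: 40
Remaining: 58 - 40 = 18

18


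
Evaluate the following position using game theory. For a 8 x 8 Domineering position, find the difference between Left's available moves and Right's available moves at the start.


Board is 8 x 8 (rows x cols).
Left (vertical) placements: (rows-1) * cols = 7 * 8 = 56
Right (horizontal) placements: rows * (cols-1) = 8 * 7 = 56
Advantage = Left - Right = 56 - 56 = 0

0


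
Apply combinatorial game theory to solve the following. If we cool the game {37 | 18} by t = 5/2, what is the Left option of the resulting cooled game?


Original game: {37 | 18} (a switch {a | b} with a > b).
Cooling by t (for t below the temperature (a - b)/2 = 19/2) taxes each move by t: {a | b} cooled by t is {a - t | b + t}.
Cooling amount: t = 5/2
Cooled Left option: 37 - 5/2 = 69/2
Cooled Right option: 18 + 5/2 = 41/2
Cooled game: {69/2 | 41/2}
Left option = 69/2

69/2


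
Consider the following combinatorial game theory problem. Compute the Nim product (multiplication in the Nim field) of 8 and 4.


Nim multiplication is bilinear over XOR: (u XOR v) * w = (u*w) XOR (v*w).
So we split each operand into its bit components and XOR the pairwise Nim products.
8 = 8 (as XOR of powers of 2).
4 = 4 (as XOR of powers of 2).
Using the standard Nim-product table on single bits:
  2*2 = 3,   2*4 = 8,   2*8 = 12,
  4*4 = 6,   4*8 = 11,  8*8 = 13,
and  1*x = x (identity), k*l = l*k (commutative).
Pairwise Nim products:
  8 * 4 = 11
XOR them: 11 = 11.
Result: 8 * 4 = 11 (in Nim).

11


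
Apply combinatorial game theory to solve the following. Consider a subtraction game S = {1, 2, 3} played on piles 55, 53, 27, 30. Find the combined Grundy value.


Subtraction set: {1, 2, 3}
For this subtraction set, G(n) = n mod 4 (period = max + 1 = 4).
Pile 1 (size 55): G(55) = 55 mod 4 = 3
Pile 2 (size 53): G(53) = 53 mod 4 = 1
Pile 3 (size 27): G(27) = 27 mod 4 = 3
Pile 4 (size 30): G(30) = 30 mod 4 = 2
Total Grundy value = XOR of all: 3 XOR 1 XOR 3 XOR 2 = 3

3


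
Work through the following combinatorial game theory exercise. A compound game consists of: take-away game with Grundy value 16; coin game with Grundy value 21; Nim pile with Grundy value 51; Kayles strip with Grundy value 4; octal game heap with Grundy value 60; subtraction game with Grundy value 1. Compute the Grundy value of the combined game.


By the Sprague-Grundy theorem, the Grundy value of a sum of games is the XOR of individual Grundy values.
take-away game: Grundy value = 16. Running XOR: 0 XOR 16 = 16
coin game: Grundy value = 21. Running XOR: 16 XOR 21 = 5
Nim pile: Grundy value = 51. Running XOR: 5 XOR 51 = 54
Kayles strip: Grundy value = 4. Running XOR: 54 XOR 4 = 50
octal game heap: Grundy value = 60. Running XOR: 50 XOR 60 = 14
subtraction game: Grundy value = 1. Running XOR: 14 XOR 1 = 15
The combined Grundy value is 15.

15


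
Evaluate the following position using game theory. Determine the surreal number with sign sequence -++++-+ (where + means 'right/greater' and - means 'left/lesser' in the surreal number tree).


Sign expansion: -++++-+
Rule: track bounds (lo, hi), initially (-inf, +inf). On '+', the current value becomes lo and we move to the simplest number in (value, hi): value + 1 if hi = +inf, otherwise the midpoint (value + hi)/2. On '-', the current value becomes hi and we move to value - 1 if lo = -inf, otherwise the midpoint (lo + value)/2.
Start at 0.
Step 1: sign = -, move left. Bounds: (-inf, 0). Value = -1
Step 2: sign = +, move right. Bounds: (-1, 0). Value = -1/2
Step 3: sign = +, move right. Bounds: (-1/2, 0). Value = -1/4
Step 4: sign = +, move right. Bounds: (-1/4, 0). Value = -1/8
Step 5: sign = +, move right. Bounds: (-1/8, 0). Value = -1/16
Step 6: sign = -, move left. Bounds: (-1/8, -1/16). Value = -3/32
Step 7: sign = +, move right. Bounds: (-3/32, -1/16). Value = -5/64
The surreal number with sign expansion -++++-+ is -5/64.

-5/64


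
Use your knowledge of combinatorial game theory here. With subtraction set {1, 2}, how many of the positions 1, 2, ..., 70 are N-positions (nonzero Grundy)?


Subtraction set S = {1, 2}, so G(n) = n mod 3.
G(n) = 0 when n is a multiple of 3.
Multiples of 3 in [1, 70]: 23
N-positions (nonzero Grundy) = 70 - 23 = 47

47


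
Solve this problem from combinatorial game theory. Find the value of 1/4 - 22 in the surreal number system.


x = 1/4, y = 22
Converting to common denominator: 4
x = 1/4, y = 88/4
x - y = 1/4 - 22 = -87/4

-87/4


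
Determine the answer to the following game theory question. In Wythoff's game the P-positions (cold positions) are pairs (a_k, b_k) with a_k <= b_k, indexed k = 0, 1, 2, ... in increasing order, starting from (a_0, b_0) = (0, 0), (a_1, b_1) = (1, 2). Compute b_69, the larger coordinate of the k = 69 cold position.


By Wythoff's theorem, a_k = floor(k * phi) and b_k = floor(k * phi^2) = a_k + k, where phi = (1 + sqrt(5))/2 is the golden ratio.
phi = (1 + sqrt(5))/2 = 1.618034
phi^2 = phi + 1 = 2.618034
k = 69
k * phi^2 = 69 * 2.618034 = 180.644345
b_69 = floor(k * phi^2) = 180 (check: a_69 + k = 111 + 69 = 180)

180


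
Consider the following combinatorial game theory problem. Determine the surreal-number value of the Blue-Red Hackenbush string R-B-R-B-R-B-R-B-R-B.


Edges (from ground): R-B-R-B-R-B-R-B-R-B
By Berlekamp's sign-expansion rule, a Blue-Red Hackenbush stalk has the value of the surreal number whose sign sequence is the edge sequence with B -> + and R -> -.
Sign sequence: -+-+-+-+-+
Trace the sign expansion in the surreal number tree, starting from 0:
Edge 1: R (sign -) -> bounds (-inf, 0), value = -1
Edge 2: B (sign +) -> bounds (-1, 0), value = -1/2
Edge 3: R (sign -) -> bounds (-1, -1/2), value = -3/4
Edge 4: B (sign +) -> bounds (-3/4, -1/2), value = -5/8
Edge 5: R (sign -) -> bounds (-3/4, -5/8), value = -11/16
Edge 6: B (sign +) -> bounds (-11/16, -5/8), value = -21/32
Edge 7: R (sign -) -> bounds (-11/16, -21/32), value = -43/64
Edge 8: B (sign +) -> bounds (-43/64, -21/32), value = -85/128
Edge 9: R (sign -) -> bounds (-43/64, -85/128), value = -171/256
Edge 10: B (sign +) -> bounds (-171/256, -85/128), value = -341/512
Game value = -341/512

-341/512


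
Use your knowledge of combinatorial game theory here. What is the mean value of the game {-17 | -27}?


Game = {-17 | -27}, a switch {a | b} with numbers a > b.
Its thermograph has left wall a - t and right wall b + t, which meet at t = (a - b)/2, where both equal (a + b)/2. So the mast (mean value) is at (a + b)/2.
Mean = (-17 + (-27))/2 = -44/2 = -22

-22


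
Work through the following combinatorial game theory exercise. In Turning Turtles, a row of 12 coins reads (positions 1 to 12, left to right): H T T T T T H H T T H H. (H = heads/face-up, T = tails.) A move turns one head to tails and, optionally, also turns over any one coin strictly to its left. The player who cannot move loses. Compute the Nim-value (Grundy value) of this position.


Coins: H T T T T T H H T T H H
Key fact: a single head at position k behaves exactly like a Nim heap of size k (turning it to T and optionally flipping a coin at j < k corresponds to moving the heap from k to j, or to 0), and heads combine as a disjunctive sum (two heads at the same place would cancel, matching j XOR j = 0). So the Nim-value is the XOR of the 1-indexed positions of the heads.
Face-up positions (1-indexed): [1, 7, 8, 11, 12]
XOR 0 with 1: 0 XOR 1 = 1
XOR 1 with 7: 1 XOR 7 = 6
XOR 6 with 8: 6 XOR 8 = 14
XOR 14 with 11: 14 XOR 11 = 5
XOR 5 with 12: 5 XOR 12 = 9
Nim-value = 9

9
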